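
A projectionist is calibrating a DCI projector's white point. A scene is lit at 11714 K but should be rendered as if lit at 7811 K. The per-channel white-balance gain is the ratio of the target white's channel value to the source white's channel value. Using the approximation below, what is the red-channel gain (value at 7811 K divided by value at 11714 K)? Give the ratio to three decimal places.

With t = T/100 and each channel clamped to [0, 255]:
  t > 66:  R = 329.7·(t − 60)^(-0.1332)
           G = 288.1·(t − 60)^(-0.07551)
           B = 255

1.165

At 11714 K (t = 117.14):
  R = 329.7·(117.14 − 60)^(-0.1332) = 329.7·57.14^(-0.1332) = 329.7·0.58341 = 192.351.
At 7811 K (t = 78.11):
  R = 329.7·(78.11 − 60)^(-0.1332) = 329.7·18.11^(-0.1332) = 329.7·0.67990 = 224.163.
Gain = 224.163 / 192.351 = 1.1654 → 1.165.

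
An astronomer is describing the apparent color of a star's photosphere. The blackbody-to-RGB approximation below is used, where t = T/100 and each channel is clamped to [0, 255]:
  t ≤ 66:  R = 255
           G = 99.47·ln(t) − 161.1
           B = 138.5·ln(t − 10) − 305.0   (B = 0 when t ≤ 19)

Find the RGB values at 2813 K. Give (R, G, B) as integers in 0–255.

(255, 171, 96)

t = 2813/100 = 28.13; the t ≤ 66 branch applies.
R = 255 by definition for t ≤ 66.
G = 99.47·ln 28.13 − 161.1 = 99.47·3.3368 − 161.1 = 170.815.
B = 138.5·ln(28.13 − 10) − 305.0 = 138.5·ln 18.13 − 305.0 = 138.5·2.8976 − 305.0 = 96.313.
Rounded: (255, 171, 96).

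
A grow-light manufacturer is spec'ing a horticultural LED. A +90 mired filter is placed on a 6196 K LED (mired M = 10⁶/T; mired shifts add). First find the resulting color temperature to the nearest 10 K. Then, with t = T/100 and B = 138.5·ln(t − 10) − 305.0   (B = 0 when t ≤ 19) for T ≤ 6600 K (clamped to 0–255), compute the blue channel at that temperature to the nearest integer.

165

M_in = 10⁶/6196 = 161.39; M_out = 161.39 + (+90) = 251.39.
T_out = 10⁶/251.39 = 3977.8 K → 3980 K; t = 39.8.
B = 138.5·ln(39.8 − 10) − 305.0 = 138.5·ln 29.8 − 305.0 = 138.5·3.3945 − 305.0 = 165.139.
Rounded: 165.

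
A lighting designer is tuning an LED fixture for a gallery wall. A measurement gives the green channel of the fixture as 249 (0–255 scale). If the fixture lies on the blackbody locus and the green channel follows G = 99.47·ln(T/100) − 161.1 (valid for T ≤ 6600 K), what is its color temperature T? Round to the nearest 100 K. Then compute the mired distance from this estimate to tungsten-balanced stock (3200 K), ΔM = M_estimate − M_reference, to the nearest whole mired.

-151 mireds

ln t = (249 + 161.1) / 99.47 = 4.1229.
t = e^4.1229 = 61.735.
T = 100·t = 6174 K → 6200 K to the nearest 100 K.
M_estimate = 10⁶/6200 = 161.29; M_reference = 10⁶/3200 = 312.50.
ΔM = 161.29 − 312.50 = -151.21 → -151 mireds.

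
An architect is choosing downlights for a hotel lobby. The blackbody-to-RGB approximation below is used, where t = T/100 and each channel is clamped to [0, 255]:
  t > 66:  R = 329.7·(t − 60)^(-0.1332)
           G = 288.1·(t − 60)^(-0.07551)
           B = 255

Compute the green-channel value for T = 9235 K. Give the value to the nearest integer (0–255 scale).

222

t = 9235/100 = 92.35; the t > 66 branch applies.
G = 288.1·(92.35 − 60)^(-0.07551) = 288.1·32.35^(-0.07551) = 288.1·0.76911 = 221.581.
Rounded: 222.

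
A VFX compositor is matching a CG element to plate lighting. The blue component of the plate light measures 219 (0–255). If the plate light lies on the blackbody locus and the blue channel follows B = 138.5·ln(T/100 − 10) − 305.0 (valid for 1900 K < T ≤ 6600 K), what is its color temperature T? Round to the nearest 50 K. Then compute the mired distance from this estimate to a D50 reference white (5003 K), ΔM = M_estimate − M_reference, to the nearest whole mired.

ln(t − 10) = (219 + 305.0) / 138.5 = 3.7834.
t − 10 = e^3.7834 = 43.965, so t = 53.965.
T = 100·t = 5396 K → 5400 K to the nearest 50 K.
M_estimate = 10⁶/5400 = 185.19; M_reference = 10⁶/5003 = 199.88.
ΔM = 185.19 − 199.88 = -14.69 → -15 mireds.

-15 mireds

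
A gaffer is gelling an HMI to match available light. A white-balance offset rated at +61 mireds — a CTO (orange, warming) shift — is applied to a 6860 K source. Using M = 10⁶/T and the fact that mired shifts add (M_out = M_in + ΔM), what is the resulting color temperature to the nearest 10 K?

4840 K

M_in = 10⁶/6860 = 145.77 mireds.
M_out = 145.77 + (+61) = 206.77 mireds.
T_out = 10⁶/206.77 = 4836.2 K → 4840 K.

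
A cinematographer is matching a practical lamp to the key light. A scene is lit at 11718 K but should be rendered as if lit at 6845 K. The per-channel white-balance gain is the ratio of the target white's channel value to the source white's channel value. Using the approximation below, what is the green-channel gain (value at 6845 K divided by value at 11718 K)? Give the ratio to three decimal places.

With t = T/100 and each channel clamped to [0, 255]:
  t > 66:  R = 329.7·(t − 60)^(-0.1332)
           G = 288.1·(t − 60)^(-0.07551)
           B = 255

1.155

At 11718 K (t = 117.18):
  G = 288.1·(117.18 − 60)^(-0.07551) = 288.1·57.18^(-0.07551) = 288.1·0.73673 = 212.253.
At 6845 K (t = 68.45):
  G = 288.1·(68.45 − 60)^(-0.07551) = 288.1·8.45^(-0.07551) = 288.1·0.85116 = 245.220.
Gain = 245.220 / 212.253 = 1.1553 → 1.155.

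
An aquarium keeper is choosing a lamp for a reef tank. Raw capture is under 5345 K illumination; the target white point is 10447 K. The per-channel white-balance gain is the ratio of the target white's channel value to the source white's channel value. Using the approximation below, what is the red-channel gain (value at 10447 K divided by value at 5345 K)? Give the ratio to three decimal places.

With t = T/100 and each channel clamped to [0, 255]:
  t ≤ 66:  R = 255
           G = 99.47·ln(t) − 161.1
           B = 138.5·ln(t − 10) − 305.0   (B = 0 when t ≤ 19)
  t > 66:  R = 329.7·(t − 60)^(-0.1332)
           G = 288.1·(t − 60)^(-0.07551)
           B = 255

At 5345 K (t = 53.45):
  R = 255 by definition for t ≤ 66.
At 10447 K (t = 104.47):
  R = 329.7·(104.47 − 60)^(-0.1332) = 329.7·44.47^(-0.1332) = 329.7·0.60322 = 198.882.
Gain = 198.882 / 255.000 = 0.7799 → 0.780.

0.780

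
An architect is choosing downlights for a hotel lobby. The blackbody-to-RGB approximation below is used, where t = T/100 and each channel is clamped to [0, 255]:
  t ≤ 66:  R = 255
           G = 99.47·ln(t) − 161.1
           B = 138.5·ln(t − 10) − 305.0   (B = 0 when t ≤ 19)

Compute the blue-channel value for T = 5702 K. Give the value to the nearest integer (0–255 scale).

t = 5702/100 = 57.02; the t ≤ 66 branch applies.
B = 138.5·ln(57.02 − 10) − 305.0 = 138.5·ln 47.02 − 305.0 = 138.5·3.8506 − 305.0 = 228.304.
Rounded: 228.

228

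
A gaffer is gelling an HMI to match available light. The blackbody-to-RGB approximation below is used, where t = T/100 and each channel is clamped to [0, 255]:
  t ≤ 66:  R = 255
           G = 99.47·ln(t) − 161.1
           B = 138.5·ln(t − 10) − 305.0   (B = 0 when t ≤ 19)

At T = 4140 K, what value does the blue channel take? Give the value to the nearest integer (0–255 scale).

172

t = 4140/100 = 41.4; the t ≤ 66 branch applies.
B = 138.5·ln(41.4 − 10) − 305.0 = 138.5·ln 31.4 − 305.0 = 138.5·3.4468 − 305.0 = 172.383.
Rounded: 172.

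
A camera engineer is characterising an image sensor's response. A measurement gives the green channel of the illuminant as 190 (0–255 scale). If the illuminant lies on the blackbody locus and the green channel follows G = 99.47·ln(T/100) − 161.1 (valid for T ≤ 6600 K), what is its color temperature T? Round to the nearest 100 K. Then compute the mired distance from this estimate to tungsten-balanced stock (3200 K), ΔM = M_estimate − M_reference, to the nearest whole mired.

ln t = (190 + 161.1) / 99.47 = 3.5297.
t = e^3.5297 = 34.114.
T = 100·t = 3411 K → 3400 K to the nearest 100 K.
M_estimate = 10⁶/3400 = 294.12; M_reference = 10⁶/3200 = 312.50.
ΔM = 294.12 − 312.50 = -18.38 → -18 mireds.

-18 mireds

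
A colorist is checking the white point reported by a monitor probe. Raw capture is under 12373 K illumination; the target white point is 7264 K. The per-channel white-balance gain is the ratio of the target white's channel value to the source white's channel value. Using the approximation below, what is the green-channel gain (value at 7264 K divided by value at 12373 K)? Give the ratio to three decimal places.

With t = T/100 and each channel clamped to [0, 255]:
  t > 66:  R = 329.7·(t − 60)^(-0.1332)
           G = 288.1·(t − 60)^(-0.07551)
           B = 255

At 12373 K (t = 123.73):
  G = 288.1·(123.73 − 60)^(-0.07551) = 288.1·63.73^(-0.07551) = 288.1·0.73073 = 210.522.
At 7264 K (t = 72.64):
  G = 288.1·(72.64 − 60)^(-0.07551) = 288.1·12.64^(-0.07551) = 288.1·0.82567 = 237.876.
Gain = 237.876 / 210.522 = 1.1299 → 1.130.

1.130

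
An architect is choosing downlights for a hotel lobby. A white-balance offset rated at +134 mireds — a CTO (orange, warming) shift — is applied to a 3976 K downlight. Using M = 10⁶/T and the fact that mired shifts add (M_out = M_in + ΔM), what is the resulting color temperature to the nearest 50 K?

2600 K

M_in = 10⁶/3976 = 251.51 mireds.
M_out = 251.51 + (+134) = 385.51 mireds.
T_out = 10⁶/385.51 = 2594.0 K → 2600 K.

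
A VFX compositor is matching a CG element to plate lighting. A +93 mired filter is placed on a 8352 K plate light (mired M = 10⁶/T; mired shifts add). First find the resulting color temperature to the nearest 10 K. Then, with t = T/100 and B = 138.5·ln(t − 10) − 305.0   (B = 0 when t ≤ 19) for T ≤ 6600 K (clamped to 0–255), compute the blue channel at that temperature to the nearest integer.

M_in = 10⁶/8352 = 119.73; M_out = 119.73 + (+93) = 212.73.
T_out = 10⁶/212.73 = 4700.8 K → 4700 K; t = 47.
B = 138.5·ln(47 − 10) − 305.0 = 138.5·ln 37 − 305.0 = 138.5·3.6109 − 305.0 = 195.112.
Rounded: 195.

195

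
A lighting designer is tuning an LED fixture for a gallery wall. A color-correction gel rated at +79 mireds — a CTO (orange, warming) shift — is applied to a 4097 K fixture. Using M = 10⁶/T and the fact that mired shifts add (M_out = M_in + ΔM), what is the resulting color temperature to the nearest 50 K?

M_in = 10⁶/4097 = 244.08 mireds.
M_out = 244.08 + (+79) = 323.08 mireds.
T_out = 10⁶/323.08 = 3095.2 K → 3100 K.

3100 K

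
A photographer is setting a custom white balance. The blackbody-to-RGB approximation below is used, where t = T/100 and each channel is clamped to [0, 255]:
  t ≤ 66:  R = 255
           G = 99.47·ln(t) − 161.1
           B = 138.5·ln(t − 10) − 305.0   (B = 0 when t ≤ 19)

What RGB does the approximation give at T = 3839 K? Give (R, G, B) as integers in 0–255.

(255, 202, 158)

t = 3839/100 = 38.39; the t ≤ 66 branch applies.
R = 255 by definition for t ≤ 66.
G = 99.47·ln 38.39 − 161.1 = 99.47·3.6478 − 161.1 = 201.746.
B = 138.5·ln(38.39 − 10) − 305.0 = 138.5·ln 28.39 − 305.0 = 138.5·3.3460 − 305.0 = 158.426.
Rounded: (255, 202, 158).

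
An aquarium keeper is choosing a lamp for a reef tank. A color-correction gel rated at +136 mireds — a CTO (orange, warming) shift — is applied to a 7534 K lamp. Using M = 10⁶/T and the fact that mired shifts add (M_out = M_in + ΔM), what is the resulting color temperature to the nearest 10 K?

M_in = 10⁶/7534 = 132.73 mireds.
M_out = 132.73 + (+136) = 268.73 mireds.
T_out = 10⁶/268.73 = 3721.2 K → 3720 K.

3720 K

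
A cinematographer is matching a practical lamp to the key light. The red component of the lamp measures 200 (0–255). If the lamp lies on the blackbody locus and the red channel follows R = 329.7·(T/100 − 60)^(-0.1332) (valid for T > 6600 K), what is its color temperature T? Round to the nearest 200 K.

(t − 60)^(-0.1332) = 200/329.7 = 0.60661.
t − 60 = 0.60661^(1/-0.1332) = 0.60661^(-7.508) = 42.638, so t = 102.638.
T = 100·t = 10264 K → 10200 K to the nearest 200 K.

10200 K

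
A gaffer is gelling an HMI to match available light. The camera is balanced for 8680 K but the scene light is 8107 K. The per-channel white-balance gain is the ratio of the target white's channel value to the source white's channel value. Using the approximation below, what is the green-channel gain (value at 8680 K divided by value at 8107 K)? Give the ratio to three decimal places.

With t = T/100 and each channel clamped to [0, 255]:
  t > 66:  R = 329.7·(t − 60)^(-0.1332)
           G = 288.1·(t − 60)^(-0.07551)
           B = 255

At 8107 K (t = 81.07):
  G = 288.1·(81.07 − 60)^(-0.07551) = 288.1·21.07^(-0.07551) = 288.1·0.79442 = 228.872.
At 8680 K (t = 86.8):
  G = 288.1·(86.8 − 60)^(-0.07551) = 288.1·26.8^(-0.07551) = 288.1·0.78012 = 224.753.
Gain = 224.753 / 228.872 = 0.9820 → 0.982.

0.982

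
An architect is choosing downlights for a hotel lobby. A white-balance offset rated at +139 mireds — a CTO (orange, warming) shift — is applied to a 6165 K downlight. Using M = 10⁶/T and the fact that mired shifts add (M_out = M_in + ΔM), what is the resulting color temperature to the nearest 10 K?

3320 K

M_in = 10⁶/6165 = 162.21 mireds.
M_out = 162.21 + (+139) = 301.21 mireds.
T_out = 10⁶/301.21 = 3320.0 K → 3320 K.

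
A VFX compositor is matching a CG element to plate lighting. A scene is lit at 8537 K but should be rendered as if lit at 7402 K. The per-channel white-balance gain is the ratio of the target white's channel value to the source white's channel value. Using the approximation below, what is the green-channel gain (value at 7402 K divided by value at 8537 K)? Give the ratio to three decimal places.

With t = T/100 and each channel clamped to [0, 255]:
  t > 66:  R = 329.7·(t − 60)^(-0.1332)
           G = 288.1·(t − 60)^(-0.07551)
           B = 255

1.046

At 8537 K (t = 85.37):
  G = 288.1·(85.37 − 60)^(-0.07551) = 288.1·25.37^(-0.07551) = 288.1·0.78336 = 225.685.
At 7402 K (t = 74.02):
  G = 288.1·(74.02 − 60)^(-0.07551) = 288.1·14.02^(-0.07551) = 288.1·0.81924 = 236.022.
Gain = 236.022 / 225.685 = 1.0458 → 1.046.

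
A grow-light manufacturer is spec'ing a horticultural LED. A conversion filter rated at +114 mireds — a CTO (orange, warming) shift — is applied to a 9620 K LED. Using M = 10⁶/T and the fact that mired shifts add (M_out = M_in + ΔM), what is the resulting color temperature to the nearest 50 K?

M_in = 10⁶/9620 = 103.95 mireds.
M_out = 103.95 + (+114) = 217.95 mireds.
T_out = 10⁶/217.95 = 4588.2 K → 4600 K.

4600 K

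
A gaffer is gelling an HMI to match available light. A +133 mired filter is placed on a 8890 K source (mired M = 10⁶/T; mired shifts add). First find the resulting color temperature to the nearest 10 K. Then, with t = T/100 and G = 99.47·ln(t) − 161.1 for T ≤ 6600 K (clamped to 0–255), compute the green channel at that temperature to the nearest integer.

208

M_in = 10⁶/8890 = 112.49; M_out = 112.49 + (+133) = 245.49.
T_out = 10⁶/245.49 = 4073.6 K → 4070 K; t = 40.7.
G = 99.47·ln 40.7 − 161.1 = 99.47·3.7062 − 161.1 = 207.559.
Rounded: 208.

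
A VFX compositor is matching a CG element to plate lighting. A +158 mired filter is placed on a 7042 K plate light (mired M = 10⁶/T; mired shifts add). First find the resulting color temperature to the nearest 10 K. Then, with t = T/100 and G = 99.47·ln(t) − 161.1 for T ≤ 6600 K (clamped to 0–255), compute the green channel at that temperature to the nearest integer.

M_in = 10⁶/7042 = 142.01; M_out = 142.01 + (+158) = 300.01.
T_out = 10⁶/300.01 = 3333.3 K → 3330 K; t = 33.3.
G = 99.47·ln 33.3 − 161.1 = 99.47·3.5056 − 161.1 = 187.598.
Rounded: 188.

188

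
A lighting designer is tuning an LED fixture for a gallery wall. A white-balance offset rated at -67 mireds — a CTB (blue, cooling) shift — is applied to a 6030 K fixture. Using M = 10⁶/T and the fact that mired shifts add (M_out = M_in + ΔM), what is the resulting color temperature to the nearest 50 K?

10100 K

M_in = 10⁶/6030 = 165.84 mireds.
M_out = 165.84 + (-67) = 98.84 mireds.
T_out = 10⁶/98.84 = 10117.6 K → 10100 K.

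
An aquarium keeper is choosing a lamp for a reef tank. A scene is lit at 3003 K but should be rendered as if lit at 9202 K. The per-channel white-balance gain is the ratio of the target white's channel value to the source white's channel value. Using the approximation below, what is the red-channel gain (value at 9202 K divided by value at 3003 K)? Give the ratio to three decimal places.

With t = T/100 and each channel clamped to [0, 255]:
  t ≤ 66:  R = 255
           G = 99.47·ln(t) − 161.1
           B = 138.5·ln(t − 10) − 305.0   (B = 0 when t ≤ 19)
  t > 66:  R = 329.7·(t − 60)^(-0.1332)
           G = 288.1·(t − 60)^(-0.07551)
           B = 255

0.815

At 3003 K (t = 30.03):
  R = 255 by definition for t ≤ 66.
At 9202 K (t = 92.02):
  R = 329.7·(92.02 − 60)^(-0.1332) = 329.7·32.02^(-0.1332) = 329.7·0.63020 = 207.777.
Gain = 207.777 / 255.000 = 0.8148 → 0.815.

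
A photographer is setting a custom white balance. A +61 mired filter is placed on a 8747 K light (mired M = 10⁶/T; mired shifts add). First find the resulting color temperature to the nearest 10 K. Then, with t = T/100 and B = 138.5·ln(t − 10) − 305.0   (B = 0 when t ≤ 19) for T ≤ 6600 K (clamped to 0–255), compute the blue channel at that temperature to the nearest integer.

228

M_in = 10⁶/8747 = 114.32; M_out = 114.32 + (+61) = 175.32.
T_out = 10⁶/175.32 = 5703.7 K → 5700 K; t = 57.
B = 138.5·ln(57 − 10) − 305.0 = 138.5·ln 47 − 305.0 = 138.5·3.8501 − 305.0 = 228.245.
Rounded: 228.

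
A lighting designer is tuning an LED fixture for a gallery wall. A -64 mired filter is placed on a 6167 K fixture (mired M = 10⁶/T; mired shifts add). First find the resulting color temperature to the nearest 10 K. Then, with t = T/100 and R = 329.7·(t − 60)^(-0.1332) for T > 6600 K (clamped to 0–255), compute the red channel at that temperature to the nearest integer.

200

M_in = 10⁶/6167 = 162.15; M_out = 162.15 + (-64) = 98.15.
T_out = 10⁶/98.15 = 10188.1 K → 10190 K; t = 101.9.
R = 329.7·(101.9 − 60)^(-0.1332) = 329.7·41.9^(-0.1332) = 329.7·0.60802 = 200.466.
Rounded: 200.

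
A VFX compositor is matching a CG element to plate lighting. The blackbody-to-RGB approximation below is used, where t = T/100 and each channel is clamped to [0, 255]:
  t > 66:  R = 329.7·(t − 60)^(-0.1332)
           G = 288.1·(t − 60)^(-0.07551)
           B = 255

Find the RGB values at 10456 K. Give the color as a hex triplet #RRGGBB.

#C7D8FF

t = 10456/100 = 104.56; the t > 66 branch applies.
R = 329.7·(104.56 − 60)^(-0.1332) = 329.7·44.56^(-0.1332) = 329.7·0.60306 = 198.829.
G = 288.1·(104.56 − 60)^(-0.07551) = 288.1·44.56^(-0.07551) = 288.1·0.75074 = 216.287.
B = 255 by definition for t > 66.
Rounded: (199, 216, 255).
In hex: #C7D8FF.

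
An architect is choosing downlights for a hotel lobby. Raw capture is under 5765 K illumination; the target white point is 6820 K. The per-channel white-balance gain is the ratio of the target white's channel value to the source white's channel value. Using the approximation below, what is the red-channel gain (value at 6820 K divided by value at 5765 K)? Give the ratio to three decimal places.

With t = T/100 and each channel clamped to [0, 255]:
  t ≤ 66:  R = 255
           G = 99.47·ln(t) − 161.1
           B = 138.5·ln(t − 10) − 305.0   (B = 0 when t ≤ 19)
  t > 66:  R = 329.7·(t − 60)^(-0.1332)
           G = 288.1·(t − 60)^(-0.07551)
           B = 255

0.977

At 5765 K (t = 57.65):
  R = 255 by definition for t ≤ 66.
At 6820 K (t = 68.2):
  R = 329.7·(68.2 − 60)^(-0.1332) = 329.7·8.2^(-0.1332) = 329.7·0.75558 = 249.114.
Gain = 249.114 / 255.000 = 0.9769 → 0.977.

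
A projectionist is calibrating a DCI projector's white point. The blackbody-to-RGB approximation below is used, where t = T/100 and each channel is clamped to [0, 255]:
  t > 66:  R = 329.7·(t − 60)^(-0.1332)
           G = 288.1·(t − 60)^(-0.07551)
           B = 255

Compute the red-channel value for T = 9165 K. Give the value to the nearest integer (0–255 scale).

208

t = 9165/100 = 91.65; the t > 66 branch applies.
R = 329.7·(91.65 − 60)^(-0.1332) = 329.7·31.65^(-0.1332) = 329.7·0.63118 = 208.099.
Rounded: 208.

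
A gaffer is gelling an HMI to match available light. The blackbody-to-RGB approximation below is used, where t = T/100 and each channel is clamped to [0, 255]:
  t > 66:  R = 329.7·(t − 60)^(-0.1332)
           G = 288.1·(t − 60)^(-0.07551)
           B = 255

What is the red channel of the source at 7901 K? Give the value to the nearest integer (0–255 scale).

t = 7901/100 = 79.01; the t > 66 branch applies.
R = 329.7·(79.01 − 60)^(-0.1332) = 329.7·19.01^(-0.1332) = 329.7·0.67552 = 222.720.
Rounded: 223.

223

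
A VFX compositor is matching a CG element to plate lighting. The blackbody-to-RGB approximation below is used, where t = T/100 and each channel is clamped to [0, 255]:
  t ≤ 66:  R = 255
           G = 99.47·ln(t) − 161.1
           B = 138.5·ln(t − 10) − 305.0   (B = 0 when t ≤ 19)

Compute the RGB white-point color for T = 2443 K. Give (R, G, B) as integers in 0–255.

(255, 157, 65)

t = 2443/100 = 24.43; the t ≤ 66 branch applies.
R = 255 by definition for t ≤ 66.
G = 99.47·ln 24.43 − 161.1 = 99.47·3.1958 − 161.1 = 156.787.
B = 138.5·ln(24.43 − 10) − 305.0 = 138.5·ln 14.43 − 305.0 = 138.5·2.6693 − 305.0 = 64.699.
Rounded: (255, 157, 65).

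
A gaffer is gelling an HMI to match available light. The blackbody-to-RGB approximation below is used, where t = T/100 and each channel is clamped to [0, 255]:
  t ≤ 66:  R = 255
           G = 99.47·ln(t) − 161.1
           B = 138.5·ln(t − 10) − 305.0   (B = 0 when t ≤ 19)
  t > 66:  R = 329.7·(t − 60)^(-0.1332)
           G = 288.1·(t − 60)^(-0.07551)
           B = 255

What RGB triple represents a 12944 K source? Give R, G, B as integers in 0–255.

R=187, G=209, B=255

t = 12944/100 = 129.44; the t > 66 branch applies.
R = 329.7·(129.44 − 60)^(-0.1332) = 329.7·69.44^(-0.1332) = 329.7·0.56846 = 187.420.
G = 288.1·(129.44 − 60)^(-0.07551) = 288.1·69.44^(-0.07551) = 288.1·0.72601 = 209.162.
B = 255 by definition for t > 66.
Rounded: (187, 209, 255).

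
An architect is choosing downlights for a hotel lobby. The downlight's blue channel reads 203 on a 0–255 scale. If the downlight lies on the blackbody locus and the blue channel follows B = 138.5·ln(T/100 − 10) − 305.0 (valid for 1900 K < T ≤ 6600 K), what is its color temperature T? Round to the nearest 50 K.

ln(t − 10) = (203 + 305.0) / 138.5 = 3.6679.
t − 10 = e^3.6679 = 39.168, so t = 49.168.
T = 100·t = 4917 K → 4900 K to the nearest 50 K.

4900 K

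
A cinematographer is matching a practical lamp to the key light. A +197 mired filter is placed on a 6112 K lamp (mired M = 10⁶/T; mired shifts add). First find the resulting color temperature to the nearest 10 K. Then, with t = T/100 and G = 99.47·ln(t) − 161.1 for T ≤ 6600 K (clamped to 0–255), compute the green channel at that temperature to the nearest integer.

M_in = 10⁶/6112 = 163.61; M_out = 163.61 + (+197) = 360.61.
T_out = 10⁶/360.61 = 2773.1 K → 2770 K; t = 27.7.
G = 99.47·ln 27.7 − 161.1 = 99.47·3.3214 − 161.1 = 169.283.
Rounded: 169.

169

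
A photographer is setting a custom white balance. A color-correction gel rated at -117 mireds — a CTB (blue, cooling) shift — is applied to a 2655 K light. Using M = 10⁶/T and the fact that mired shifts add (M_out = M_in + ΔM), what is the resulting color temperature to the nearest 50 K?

M_in = 10⁶/2655 = 376.65 mireds.
M_out = 376.65 + (-117) = 259.65 mireds.
T_out = 10⁶/259.65 = 3851.4 K → 3850 K.

3850 K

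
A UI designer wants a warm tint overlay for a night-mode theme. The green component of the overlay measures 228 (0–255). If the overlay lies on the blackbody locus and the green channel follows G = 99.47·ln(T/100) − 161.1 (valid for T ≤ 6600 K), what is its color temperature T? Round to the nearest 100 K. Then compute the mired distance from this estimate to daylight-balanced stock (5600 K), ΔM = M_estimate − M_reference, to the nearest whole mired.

+21 mireds

ln t = (228 + 161.1) / 99.47 = 3.9117.
t = e^3.9117 = 49.985.
T = 100·t = 4999 K → 5000 K to the nearest 100 K.
M_estimate = 10⁶/5000 = 200.00; M_reference = 10⁶/5600 = 178.57.
ΔM = 200.00 − 178.57 = 21.43 → +21 mireds.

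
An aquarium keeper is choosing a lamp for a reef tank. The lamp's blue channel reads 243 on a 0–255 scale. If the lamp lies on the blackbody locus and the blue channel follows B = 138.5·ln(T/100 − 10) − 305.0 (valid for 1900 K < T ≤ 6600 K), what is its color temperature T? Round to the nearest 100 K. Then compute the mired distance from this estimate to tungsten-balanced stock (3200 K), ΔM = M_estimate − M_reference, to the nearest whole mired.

ln(t − 10) = (243 + 305.0) / 138.5 = 3.9567.
t − 10 = e^3.9567 = 52.283, so t = 62.283.
T = 100·t = 6228 K → 6200 K to the nearest 100 K.
M_estimate = 10⁶/6200 = 161.29; M_reference = 10⁶/3200 = 312.50.
ΔM = 161.29 − 312.50 = -151.21 → -151 mireds.

-151 mireds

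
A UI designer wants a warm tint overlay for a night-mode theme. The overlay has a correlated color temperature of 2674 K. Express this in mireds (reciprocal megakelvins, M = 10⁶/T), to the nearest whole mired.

374 mireds

M = 10⁶ / 2674 = 373.972 → 374 mireds.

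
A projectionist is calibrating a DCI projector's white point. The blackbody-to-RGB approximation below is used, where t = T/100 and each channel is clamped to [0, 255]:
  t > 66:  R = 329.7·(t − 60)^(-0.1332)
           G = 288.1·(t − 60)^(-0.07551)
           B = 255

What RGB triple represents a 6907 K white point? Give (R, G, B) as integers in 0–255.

(246, 244, 255)

t = 6907/100 = 69.07; the t > 66 branch applies.
R = 329.7·(69.07 − 60)^(-0.1332) = 329.7·9.07^(-0.1332) = 329.7·0.74550 = 245.791.
G = 288.1·(69.07 − 60)^(-0.07551) = 288.1·9.07^(-0.07551) = 288.1·0.84662 = 243.913.
B = 255 by definition for t > 66.
Rounded: (246, 244, 255).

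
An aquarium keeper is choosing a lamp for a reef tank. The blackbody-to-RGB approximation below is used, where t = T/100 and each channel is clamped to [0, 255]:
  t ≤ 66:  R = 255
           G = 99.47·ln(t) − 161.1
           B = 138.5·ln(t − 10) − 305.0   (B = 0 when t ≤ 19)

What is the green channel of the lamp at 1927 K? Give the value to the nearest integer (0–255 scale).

133

t = 1927/100 = 19.27; the t ≤ 66 branch applies.
G = 99.47·ln 19.27 − 161.1 = 99.47·2.9585 − 161.1 = 133.187.
Rounded: 133.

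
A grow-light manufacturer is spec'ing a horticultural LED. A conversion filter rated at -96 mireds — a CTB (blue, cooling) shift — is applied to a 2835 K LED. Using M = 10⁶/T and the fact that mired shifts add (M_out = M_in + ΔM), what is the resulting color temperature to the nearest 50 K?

3900 K

M_in = 10⁶/2835 = 352.73 mireds.
M_out = 352.73 + (-96) = 256.73 mireds.
T_out = 10⁶/256.73 = 3895.1 K → 3900 K.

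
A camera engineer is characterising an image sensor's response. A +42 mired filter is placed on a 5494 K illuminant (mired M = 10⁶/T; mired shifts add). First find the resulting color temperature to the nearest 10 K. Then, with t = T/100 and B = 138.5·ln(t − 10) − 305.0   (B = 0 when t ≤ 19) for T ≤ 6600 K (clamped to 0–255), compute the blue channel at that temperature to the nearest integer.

M_in = 10⁶/5494 = 182.02; M_out = 182.02 + (+42) = 224.02.
T_out = 10⁶/224.02 = 4464.0 K → 4460 K; t = 44.6.
B = 138.5·ln(44.6 − 10) − 305.0 = 138.5·ln 34.6 − 305.0 = 138.5·3.5439 − 305.0 = 185.824.
Rounded: 186.

186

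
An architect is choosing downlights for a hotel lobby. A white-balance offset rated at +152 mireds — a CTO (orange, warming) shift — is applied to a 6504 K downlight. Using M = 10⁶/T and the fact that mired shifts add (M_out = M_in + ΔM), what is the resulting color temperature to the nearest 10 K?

3270 K

M_in = 10⁶/6504 = 153.75 mireds.
M_out = 153.75 + (+152) = 305.75 mireds.
T_out = 10⁶/305.75 = 3270.6 K → 3270 K.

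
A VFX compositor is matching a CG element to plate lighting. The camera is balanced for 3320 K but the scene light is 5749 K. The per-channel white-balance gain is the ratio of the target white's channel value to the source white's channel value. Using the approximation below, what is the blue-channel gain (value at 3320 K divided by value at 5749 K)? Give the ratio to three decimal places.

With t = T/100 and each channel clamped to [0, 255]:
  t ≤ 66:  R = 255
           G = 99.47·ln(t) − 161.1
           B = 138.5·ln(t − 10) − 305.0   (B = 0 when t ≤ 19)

At 5749 K (t = 57.49):
  B = 138.5·ln(57.49 − 10) − 305.0 = 138.5·ln 47.49 − 305.0 = 138.5·3.8605 − 305.0 = 229.682.
At 3320 K (t = 33.2):
  B = 138.5·ln(33.2 − 10) − 305.0 = 138.5·ln 23.2 − 305.0 = 138.5·3.1442 − 305.0 = 130.465.
Gain = 130.465 / 229.682 = 0.5680 → 0.568.

0.568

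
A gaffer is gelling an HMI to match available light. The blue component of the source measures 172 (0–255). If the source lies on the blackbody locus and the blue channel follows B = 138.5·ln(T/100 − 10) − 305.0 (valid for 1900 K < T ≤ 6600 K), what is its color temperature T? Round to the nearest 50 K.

4150 K

ln(t − 10) = (172 + 305.0) / 138.5 = 3.4440.
t − 10 = e^3.4440 = 31.313, so t = 41.313.
T = 100·t = 4131 K → 4150 K to the nearest 50 K.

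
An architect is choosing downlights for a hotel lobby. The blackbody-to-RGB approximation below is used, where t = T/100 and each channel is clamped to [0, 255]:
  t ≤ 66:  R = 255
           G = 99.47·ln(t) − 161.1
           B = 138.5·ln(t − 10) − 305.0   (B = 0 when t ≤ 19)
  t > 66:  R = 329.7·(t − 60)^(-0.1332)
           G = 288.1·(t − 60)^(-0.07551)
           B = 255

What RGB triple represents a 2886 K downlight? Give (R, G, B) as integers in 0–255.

(255, 173, 102)

t = 2886/100 = 28.86; the t ≤ 66 branch applies.
R = 255 by definition for t ≤ 66.
G = 99.47·ln 28.86 − 161.1 = 99.47·3.3625 − 161.1 = 173.364.
B = 138.5·ln(28.86 − 10) − 305.0 = 138.5·ln 18.86 − 305.0 = 138.5·2.9370 − 305.0 = 101.780.
Rounded: (255, 173, 102).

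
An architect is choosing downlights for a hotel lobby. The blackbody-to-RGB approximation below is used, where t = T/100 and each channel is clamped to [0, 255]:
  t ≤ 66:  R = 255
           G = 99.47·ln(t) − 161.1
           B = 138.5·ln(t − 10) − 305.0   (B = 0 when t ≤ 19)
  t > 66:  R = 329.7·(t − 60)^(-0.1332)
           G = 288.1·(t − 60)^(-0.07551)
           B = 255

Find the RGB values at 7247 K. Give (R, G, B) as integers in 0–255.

t = 7247/100 = 72.47; the t > 66 branch applies.
R = 329.7·(72.47 − 60)^(-0.1332) = 329.7·12.47^(-0.1332) = 329.7·0.71455 = 235.586.
G = 288.1·(72.47 − 60)^(-0.07551) = 288.1·12.47^(-0.07551) = 288.1·0.82652 = 238.119.
B = 255 by definition for t > 66.
Rounded: (236, 238, 255).

(236, 238, 255)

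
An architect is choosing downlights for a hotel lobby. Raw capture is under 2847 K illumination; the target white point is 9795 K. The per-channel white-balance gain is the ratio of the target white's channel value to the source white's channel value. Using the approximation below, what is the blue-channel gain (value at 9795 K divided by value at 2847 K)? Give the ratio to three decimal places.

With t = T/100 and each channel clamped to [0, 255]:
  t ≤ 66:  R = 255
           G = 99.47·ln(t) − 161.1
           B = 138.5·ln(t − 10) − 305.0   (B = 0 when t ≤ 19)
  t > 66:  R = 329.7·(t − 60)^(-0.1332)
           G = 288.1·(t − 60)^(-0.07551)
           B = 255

At 2847 K (t = 28.47):
  B = 138.5·ln(28.47 − 10) − 305.0 = 138.5·ln 18.47 − 305.0 = 138.5·2.9161 − 305.0 = 98.886.
At 9795 K (t = 97.95):
  B = 255 by definition for t > 66.
Gain = 255.000 / 98.886 = 2.5787 → 2.579.

2.579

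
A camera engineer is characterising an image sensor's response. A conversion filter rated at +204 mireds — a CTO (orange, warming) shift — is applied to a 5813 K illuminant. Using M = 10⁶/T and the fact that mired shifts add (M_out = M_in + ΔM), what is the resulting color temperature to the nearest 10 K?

M_in = 10⁶/5813 = 172.03 mireds.
M_out = 172.03 + (+204) = 376.03 mireds.
T_out = 10⁶/376.03 = 2659.4 K → 2660 K.

2660 K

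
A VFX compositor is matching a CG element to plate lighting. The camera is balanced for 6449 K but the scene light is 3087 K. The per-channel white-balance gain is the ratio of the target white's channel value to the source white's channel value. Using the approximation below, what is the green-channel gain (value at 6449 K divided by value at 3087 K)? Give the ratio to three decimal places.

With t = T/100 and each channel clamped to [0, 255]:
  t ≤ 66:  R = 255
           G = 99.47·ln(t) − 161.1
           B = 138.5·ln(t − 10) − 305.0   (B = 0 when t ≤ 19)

1.407

At 3087 K (t = 30.87):
  G = 99.47·ln 30.87 − 161.1 = 99.47·3.4298 − 161.1 = 180.061.
At 6449 K (t = 64.49):
  G = 99.47·ln 64.49 − 161.1 = 99.47·4.1665 − 161.1 = 253.343.
Gain = 253.343 / 180.061 = 1.4070 → 1.407.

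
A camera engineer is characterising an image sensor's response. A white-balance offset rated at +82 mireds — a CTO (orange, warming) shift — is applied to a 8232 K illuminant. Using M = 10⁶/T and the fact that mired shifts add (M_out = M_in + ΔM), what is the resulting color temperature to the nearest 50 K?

4900 K

M_in = 10⁶/8232 = 121.48 mireds.
M_out = 121.48 + (+82) = 203.48 mireds.
T_out = 10⁶/203.48 = 4914.6 K → 4900 K.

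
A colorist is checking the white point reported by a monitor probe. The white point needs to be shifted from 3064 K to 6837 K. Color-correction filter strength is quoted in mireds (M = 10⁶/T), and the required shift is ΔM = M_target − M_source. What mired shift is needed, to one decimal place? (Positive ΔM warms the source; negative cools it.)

M_source = 10⁶/3064 = 326.371; M_target = 10⁶/6837 = 146.263.
ΔM = 146.263 − 326.371 = -180.108 → -180.1 mireds, a cooling shift.

-180.1 mireds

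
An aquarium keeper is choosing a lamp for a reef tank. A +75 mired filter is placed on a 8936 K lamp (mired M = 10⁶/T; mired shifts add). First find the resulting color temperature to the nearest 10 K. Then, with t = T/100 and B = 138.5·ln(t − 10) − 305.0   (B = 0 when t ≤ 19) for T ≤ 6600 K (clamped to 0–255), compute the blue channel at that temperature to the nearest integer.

218

M_in = 10⁶/8936 = 111.91; M_out = 111.91 + (+75) = 186.91.
T_out = 10⁶/186.91 = 5350.3 K → 5350 K; t = 53.5.
B = 138.5·ln(53.5 − 10) − 305.0 = 138.5·ln 43.5 − 305.0 = 138.5·3.7728 − 305.0 = 217.527.
Rounded: 218.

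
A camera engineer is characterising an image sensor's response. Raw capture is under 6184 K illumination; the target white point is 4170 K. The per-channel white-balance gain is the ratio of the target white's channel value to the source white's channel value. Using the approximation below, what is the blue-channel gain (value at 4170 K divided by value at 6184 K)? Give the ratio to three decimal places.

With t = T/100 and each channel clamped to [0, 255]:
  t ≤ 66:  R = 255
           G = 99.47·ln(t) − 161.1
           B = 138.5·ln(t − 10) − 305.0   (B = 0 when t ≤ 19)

At 6184 K (t = 61.84):
  B = 138.5·ln(61.84 − 10) − 305.0 = 138.5·ln 51.84 − 305.0 = 138.5·3.9482 − 305.0 = 241.820.
At 4170 K (t = 41.7):
  B = 138.5·ln(41.7 − 10) − 305.0 = 138.5·ln 31.7 − 305.0 = 138.5·3.4563 − 305.0 = 173.700.
Gain = 173.700 / 241.820 = 0.7183 → 0.718.

0.718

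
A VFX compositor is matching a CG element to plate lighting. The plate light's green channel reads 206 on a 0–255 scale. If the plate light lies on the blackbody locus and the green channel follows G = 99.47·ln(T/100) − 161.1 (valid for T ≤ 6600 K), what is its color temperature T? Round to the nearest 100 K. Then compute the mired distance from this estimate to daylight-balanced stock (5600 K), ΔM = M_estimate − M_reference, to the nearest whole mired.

ln t = (206 + 161.1) / 99.47 = 3.6906.
t = e^3.6906 = 40.067.
T = 100·t = 4007 K → 4000 K to the nearest 100 K.
M_estimate = 10⁶/4000 = 250.00; M_reference = 10⁶/5600 = 178.57.
ΔM = 250.00 − 178.57 = 71.43 → +71 mireds.

+71 mireds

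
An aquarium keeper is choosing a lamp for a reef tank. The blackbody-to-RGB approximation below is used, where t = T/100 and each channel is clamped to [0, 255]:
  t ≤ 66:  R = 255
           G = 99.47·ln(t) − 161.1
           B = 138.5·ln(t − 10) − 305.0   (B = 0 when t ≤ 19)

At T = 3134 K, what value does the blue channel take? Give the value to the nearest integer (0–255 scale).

119

t = 3134/100 = 31.34; the t ≤ 66 branch applies.
B = 138.5·ln(31.34 − 10) − 305.0 = 138.5·ln 21.34 − 305.0 = 138.5·3.0606 − 305.0 = 118.891.
Rounded: 119.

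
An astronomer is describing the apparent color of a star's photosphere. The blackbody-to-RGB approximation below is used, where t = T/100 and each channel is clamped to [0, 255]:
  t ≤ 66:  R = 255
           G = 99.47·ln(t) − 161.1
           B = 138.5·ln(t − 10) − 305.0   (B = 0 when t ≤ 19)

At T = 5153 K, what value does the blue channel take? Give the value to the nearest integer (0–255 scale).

t = 5153/100 = 51.53; the t ≤ 66 branch applies.
B = 138.5·ln(51.53 − 10) − 305.0 = 138.5·ln 41.53 − 305.0 = 138.5·3.7264 − 305.0 = 211.109.
Rounded: 211.

211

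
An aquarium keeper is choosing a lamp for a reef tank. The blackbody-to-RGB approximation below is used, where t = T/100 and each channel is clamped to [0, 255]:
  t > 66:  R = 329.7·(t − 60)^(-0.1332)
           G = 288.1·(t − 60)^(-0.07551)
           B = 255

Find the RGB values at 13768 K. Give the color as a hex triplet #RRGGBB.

#B9CFFF

t = 13768/100 = 137.68; the t > 66 branch applies.
R = 329.7·(137.68 − 60)^(-0.1332) = 329.7·77.68^(-0.1332) = 329.7·0.56003 = 184.642.
G = 288.1·(137.68 − 60)^(-0.07551) = 288.1·77.68^(-0.07551) = 288.1·0.71988 = 207.399.
B = 255 by definition for t > 66.
Rounded: (185, 207, 255).
In hex: #B9CFFF.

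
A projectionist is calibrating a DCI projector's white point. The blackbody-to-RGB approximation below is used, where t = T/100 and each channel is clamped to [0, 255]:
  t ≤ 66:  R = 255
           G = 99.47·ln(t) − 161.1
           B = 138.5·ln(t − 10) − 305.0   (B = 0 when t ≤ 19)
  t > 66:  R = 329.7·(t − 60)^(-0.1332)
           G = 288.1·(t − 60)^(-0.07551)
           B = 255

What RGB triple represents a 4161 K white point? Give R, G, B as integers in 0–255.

R=255, G=210, B=173

t = 4161/100 = 41.61; the t ≤ 66 branch applies.
R = 255 by definition for t ≤ 66.
G = 99.47·ln 41.61 − 161.1 = 99.47·3.7283 − 161.1 = 209.758.
B = 138.5·ln(41.61 − 10) − 305.0 = 138.5·ln 31.61 − 305.0 = 138.5·3.4535 − 305.0 = 173.306.
Rounded: (255, 210, 173).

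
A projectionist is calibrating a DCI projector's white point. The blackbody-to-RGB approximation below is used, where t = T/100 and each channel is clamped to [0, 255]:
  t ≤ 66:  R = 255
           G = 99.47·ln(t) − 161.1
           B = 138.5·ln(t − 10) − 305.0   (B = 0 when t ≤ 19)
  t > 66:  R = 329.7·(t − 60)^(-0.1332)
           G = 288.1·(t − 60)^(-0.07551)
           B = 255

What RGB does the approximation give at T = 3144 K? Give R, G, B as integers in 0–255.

t = 3144/100 = 31.44; the t ≤ 66 branch applies.
R = 255 by definition for t ≤ 66.
G = 99.47·ln 31.44 − 161.1 = 99.47·3.4481 − 161.1 = 181.881.
B = 138.5·ln(31.44 − 10) − 305.0 = 138.5·ln 21.44 − 305.0 = 138.5·3.0653 − 305.0 = 119.538.
Rounded: (255, 182, 120).

R=255, G=182, B=120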